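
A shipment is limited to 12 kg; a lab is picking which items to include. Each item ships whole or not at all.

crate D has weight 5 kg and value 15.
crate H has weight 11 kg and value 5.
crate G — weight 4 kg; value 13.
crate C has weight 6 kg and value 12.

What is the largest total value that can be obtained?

This is an integer program with binary decision variables.
Take crate D and crate G: weight 5 + 4 = 9 ≤ 12, value 15 + 13 = 28.
No other feasible combination does better.

28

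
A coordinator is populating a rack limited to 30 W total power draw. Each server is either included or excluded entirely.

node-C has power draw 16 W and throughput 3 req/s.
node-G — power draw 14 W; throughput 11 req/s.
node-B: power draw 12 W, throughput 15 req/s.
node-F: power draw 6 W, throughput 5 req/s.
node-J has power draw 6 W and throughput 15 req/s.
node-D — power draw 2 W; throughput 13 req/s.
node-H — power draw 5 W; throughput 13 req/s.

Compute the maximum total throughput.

56

This is a 0-1 knapsack instance.
Take node-B, node-J, node-D, and node-H: power draw 12 + 6 + 2 + 5 = 25 ≤ 30, throughput 15 + 15 + 13 + 13 = 56.
No other feasible combination does better.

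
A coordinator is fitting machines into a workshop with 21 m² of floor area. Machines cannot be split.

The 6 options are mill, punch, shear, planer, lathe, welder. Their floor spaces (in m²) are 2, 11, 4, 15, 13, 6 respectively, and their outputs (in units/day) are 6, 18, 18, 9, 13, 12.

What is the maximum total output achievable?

mill + shear + lathe: floor space 2 + 4 + 13 = 19 ≤ 21, output 6 + 18 + 13 = 37.
mill + punch + shear: floor space 2 + 11 + 4 = 17 ≤ 21, output 6 + 18 + 18 = 42.
punch + shear + welder: floor space 11 + 4 + 6 = 21 ≤ 21, output 18 + 18 + 12 = 48.
Best is punch, shear, and welder with total output 48.

48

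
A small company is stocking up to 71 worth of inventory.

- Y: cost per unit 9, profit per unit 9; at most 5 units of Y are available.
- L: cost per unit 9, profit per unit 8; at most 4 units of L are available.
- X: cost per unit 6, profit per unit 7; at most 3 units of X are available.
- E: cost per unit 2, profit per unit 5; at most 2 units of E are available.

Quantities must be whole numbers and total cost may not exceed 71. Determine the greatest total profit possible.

77

5×Y, 1×L, 2×X, and 2×E: cost 70 ≤ 71, profit 5·9 + 1·8 + 2·7 + 2·5 = 77.
4×Y, 2×L, 2×X, and 2×E: cost 70 ≤ 71, profit 4·9 + 2·8 + 2·7 + 2·5 = 76.
Best is 77.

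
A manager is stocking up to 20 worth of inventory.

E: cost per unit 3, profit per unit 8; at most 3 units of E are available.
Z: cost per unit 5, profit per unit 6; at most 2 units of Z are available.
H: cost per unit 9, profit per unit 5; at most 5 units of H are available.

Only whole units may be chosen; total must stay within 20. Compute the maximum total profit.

36

Take 3×E and 2×Z: cost 19 ≤ 20, profit 3·8 + 2·6 = 36.
E has the best ratio (8/3) and is taken to its limit of 3; remaining capacity is filled optimally with the others.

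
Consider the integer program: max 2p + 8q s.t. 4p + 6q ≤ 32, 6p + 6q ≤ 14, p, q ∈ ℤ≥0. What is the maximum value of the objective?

The continuous relaxation peaks at (0, 2.33) with value 18.67; rounding to a feasible lattice point costs some objective.
(p,q)=(0,2) is feasible, giving 16.
(p,q)=(1,1) is feasible, giving 10.
(p,q)=(0,1) is feasible, giving 8.
No feasible integer point exceeds 16.

16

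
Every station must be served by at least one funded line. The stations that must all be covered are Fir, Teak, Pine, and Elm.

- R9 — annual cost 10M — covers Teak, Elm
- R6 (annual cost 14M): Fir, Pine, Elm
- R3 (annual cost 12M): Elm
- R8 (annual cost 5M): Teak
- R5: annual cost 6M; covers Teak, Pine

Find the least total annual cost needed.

19

Choose R6 and R8: together they cover Fir, Teak, Pine, Elm — every station.
Total annual cost: 14 + 5 = 19.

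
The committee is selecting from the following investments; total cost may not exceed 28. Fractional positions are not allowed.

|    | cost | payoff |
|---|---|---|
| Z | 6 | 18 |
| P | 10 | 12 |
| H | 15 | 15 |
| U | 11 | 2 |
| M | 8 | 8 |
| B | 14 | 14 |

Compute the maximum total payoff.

Allowing fractional choices, the relaxed optimum would be about 42.0, but investments are indivisible.
Z + M + B: cost 6 + 8 + 14 = 28 ≤ 28, payoff 18 + 8 + 14 = 40.
Z + H: cost 6 + 15 = 21 ≤ 28, payoff 18 + 15 = 33.
Z + P + M: cost 6 + 10 + 8 = 24 ≤ 28, payoff 18 + 12 + 8 = 38.
Best is Z, M, and B with total payoff 40.

40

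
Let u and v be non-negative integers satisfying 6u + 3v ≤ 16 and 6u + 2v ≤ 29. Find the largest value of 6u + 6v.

30

(u,v)=(0,5) is feasible, giving 30.
(u,v)=(0,4) is feasible, giving 24.
No feasible integer point exceeds 30.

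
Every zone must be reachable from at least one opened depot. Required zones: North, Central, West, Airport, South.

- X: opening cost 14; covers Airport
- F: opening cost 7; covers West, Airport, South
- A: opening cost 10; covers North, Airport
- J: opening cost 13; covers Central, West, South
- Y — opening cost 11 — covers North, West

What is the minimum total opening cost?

The greedy cost-per-new-zone heuristic would pick F, A, and J for 30, but a cheaper cover exists.
Choose A and J: together they cover North, Central, West, Airport, South — every zone.
Total opening cost: 10 + 13 = 23.
No cover costs less than 23.

23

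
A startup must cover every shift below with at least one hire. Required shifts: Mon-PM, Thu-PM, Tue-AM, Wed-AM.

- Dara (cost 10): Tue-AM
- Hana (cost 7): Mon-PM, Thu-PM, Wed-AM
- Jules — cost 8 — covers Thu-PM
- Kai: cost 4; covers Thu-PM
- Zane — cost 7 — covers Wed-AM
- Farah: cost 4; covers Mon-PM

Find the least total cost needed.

This is a weighted set-cover instance.
Choose Dara and Hana: together they cover Mon-PM, Thu-PM, Tue-AM, Wed-AM — every shift.
Total cost: 10 + 7 = 17.
No cover costs less than 17.

17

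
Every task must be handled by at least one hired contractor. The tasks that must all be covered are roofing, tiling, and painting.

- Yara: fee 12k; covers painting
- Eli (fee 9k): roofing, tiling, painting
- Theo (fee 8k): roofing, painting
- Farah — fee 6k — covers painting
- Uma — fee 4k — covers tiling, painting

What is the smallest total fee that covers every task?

9

This is a weighted set-cover instance.
The greedy cost-per-new-task heuristic would pick Uma and Theo for 12, but a cheaper cover exists.
Eli alone covers roofing, tiling, painting — every task.
Total fee: 9.
No cover costs less than 9.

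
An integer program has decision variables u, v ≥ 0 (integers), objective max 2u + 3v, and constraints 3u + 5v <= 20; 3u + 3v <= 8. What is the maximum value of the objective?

6

Relaxing integrality, the LP optimum is 8.00 at (u,v) = (0, 2.67), which is not an integer point.
(u,v)=(0,2): 3·0+5·2=10≤20, 3·0+3·2=6≤8, objective 6.
(u,v)=(1,1): 3·1+5·1=8≤20, 3·1+3·1=6≤8, objective 5.
(u,v)=(0,1): 3·0+5·1=5≤20, 3·0+3·1=3≤8, objective 3.
The best lattice point is (0,2), giving 6.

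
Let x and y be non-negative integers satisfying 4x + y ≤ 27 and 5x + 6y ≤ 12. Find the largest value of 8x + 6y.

16

(x,y)=(2,0) is feasible, giving 16.
(x,y)=(1,1) is feasible, giving 14.
(x,y)=(1,0) is feasible, giving 8.
No feasible integer point exceeds 16.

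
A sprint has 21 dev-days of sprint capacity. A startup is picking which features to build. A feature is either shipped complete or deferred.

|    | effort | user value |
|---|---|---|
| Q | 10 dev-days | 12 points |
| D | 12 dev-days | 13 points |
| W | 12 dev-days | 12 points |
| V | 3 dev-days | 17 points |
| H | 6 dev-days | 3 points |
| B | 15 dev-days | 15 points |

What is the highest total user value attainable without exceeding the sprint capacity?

Take D, V, and H: effort 12 + 3 + 6 = 21 ≤ 21, user value 13 + 17 + 3 = 33.
No other feasible combination does better.

33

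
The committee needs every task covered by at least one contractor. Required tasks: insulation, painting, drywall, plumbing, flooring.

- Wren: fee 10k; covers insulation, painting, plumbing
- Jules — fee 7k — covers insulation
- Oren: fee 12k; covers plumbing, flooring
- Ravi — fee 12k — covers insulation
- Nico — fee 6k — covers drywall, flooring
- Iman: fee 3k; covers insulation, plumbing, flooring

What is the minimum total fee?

16

The greedy cost-per-new-task heuristic would pick Iman, Nico, and Wren for 19, but a cheaper cover exists.
Choose Wren and Nico: together they cover insulation, painting, drywall, plumbing, flooring — every task.
Total fee: 10 + 6 = 16.
No cover costs less than 16.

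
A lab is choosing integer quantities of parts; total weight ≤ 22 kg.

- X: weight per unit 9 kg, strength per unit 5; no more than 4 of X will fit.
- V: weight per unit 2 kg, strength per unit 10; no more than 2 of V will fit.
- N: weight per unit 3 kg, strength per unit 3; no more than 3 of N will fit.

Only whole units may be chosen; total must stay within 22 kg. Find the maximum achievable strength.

34

This is a bounded integer knapsack.
1×X, 2×V, and 2×N: weight 19 ≤ 22, strength 1·5 + 2·10 + 2·3 = 31.
1×X, 2×V, and 3×N: weight 22 ≤ 22, strength 1·5 + 2·10 + 3·3 = 34.
Best is 34.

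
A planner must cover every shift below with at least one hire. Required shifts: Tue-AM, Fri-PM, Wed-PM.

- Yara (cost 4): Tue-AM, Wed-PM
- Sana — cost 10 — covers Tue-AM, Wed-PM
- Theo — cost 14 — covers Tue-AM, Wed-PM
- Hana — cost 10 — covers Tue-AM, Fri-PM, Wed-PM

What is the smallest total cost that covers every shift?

10

This is a weighted set-cover instance.
The greedy cost-per-new-shift heuristic would pick Yara and Hana for 14, but a cheaper cover exists.
Hana alone covers Tue-AM, Fri-PM, Wed-PM — every shift.
Total cost: 10.
No cover costs less than 10.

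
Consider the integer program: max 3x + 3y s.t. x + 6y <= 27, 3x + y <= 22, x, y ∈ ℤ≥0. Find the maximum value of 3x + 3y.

Relaxing integrality, the LP optimum is 28.94 at (x,y) = (6.18, 3.47), which is not an integer point.
(x,y)=(6,3) is feasible, giving 27.
(x,y)=(5,3) is feasible, giving 24.
(x,y)=(6,2) is feasible, giving 24.
Maximum is 27 at (x,y)=(6,3).

27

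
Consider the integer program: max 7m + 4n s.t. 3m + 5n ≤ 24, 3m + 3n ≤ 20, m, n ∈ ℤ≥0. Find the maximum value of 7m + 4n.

The continuous relaxation peaks at (6.67, 0) with value 46.67; rounding to a feasible lattice point costs some objective.
(m,n)=(6,0): 3·6+5·0=18≤24, 3·6+3·0=18≤20, objective 42.
(m,n)=(5,1): 3·5+5·1=20≤24, 3·5+3·1=18≤20, objective 39.
No feasible integer point exceeds 42.

42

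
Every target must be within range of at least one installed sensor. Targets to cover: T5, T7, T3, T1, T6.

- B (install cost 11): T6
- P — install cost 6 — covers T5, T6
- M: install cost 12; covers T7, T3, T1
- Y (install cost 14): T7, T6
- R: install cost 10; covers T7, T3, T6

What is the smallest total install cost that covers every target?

18

Choose P and M: together they cover T5, T7, T3, T1, T6 — every target.
Total install cost: 6 + 12 = 18.
No cover costs less than 18.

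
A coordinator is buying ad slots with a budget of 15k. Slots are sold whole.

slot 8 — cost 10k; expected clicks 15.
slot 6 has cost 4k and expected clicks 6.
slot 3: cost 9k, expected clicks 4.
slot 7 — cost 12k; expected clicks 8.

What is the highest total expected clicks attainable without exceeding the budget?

Allowing fractional choices, the relaxed optimum would be about 21.7, but ad slots are indivisible.
slot 8 + slot 6: cost 10 + 4 = 14 ≤ 15, expected clicks 15 + 6 = 21.
slot 8: cost 10 ≤ 15, expected clicks 15.
slot 6 + slot 3: cost 4 + 9 = 13 ≤ 15, expected clicks 6 + 4 = 10.
Best is slot 8 and slot 6 with total expected clicks 21.

21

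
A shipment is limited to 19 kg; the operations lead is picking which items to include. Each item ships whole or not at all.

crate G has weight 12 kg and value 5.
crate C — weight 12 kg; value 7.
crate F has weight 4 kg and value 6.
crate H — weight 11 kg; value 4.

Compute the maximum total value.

13

Allowing fractional choices, the relaxed optimum would be about 14.2, but items are indivisible.
crate G + crate F: weight 12 + 4 = 16 ≤ 19, value 5 + 6 = 11.
crate C + crate F: weight 12 + 4 = 16 ≤ 19, value 7 + 6 = 13.
Best is crate C and crate F with total value 13.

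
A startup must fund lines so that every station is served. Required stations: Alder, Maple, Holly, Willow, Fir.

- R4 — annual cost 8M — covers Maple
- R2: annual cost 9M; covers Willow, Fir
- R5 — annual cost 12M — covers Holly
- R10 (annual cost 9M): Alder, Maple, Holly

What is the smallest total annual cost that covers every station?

Choose R2 and R10: together they cover Alder, Maple, Holly, Willow, Fir — every station.
Total annual cost: 9 + 9 = 18.

18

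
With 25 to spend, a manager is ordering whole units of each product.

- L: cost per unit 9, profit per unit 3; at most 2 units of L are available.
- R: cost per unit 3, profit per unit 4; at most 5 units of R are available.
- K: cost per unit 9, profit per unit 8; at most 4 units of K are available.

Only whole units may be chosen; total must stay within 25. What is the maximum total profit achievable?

2×R and 2×K: cost 24 ≤ 25, profit 2·4 + 2·8 = 24.
5×R and 1×K: cost 24 ≤ 25, profit 5·4 + 1·8 = 28.
Best is 28.

28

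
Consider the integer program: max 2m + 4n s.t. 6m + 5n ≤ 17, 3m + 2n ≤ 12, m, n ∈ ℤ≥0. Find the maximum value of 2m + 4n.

12

The continuous relaxation peaks at (0, 3.4) with value 13.60; rounding to a feasible lattice point costs some objective.
(m,n)=(0,3): 6·0+5·3=15≤17, 3·0+2·3=6≤12, objective 12.
(m,n)=(1,2): 6·1+5·2=16≤17, 3·1+2·2=7≤12, objective 10.
(m,n)=(0,2): 6·0+5·2=10≤17, 3·0+2·2=4≤12, objective 8.
The best lattice point is (0,3), giving 12.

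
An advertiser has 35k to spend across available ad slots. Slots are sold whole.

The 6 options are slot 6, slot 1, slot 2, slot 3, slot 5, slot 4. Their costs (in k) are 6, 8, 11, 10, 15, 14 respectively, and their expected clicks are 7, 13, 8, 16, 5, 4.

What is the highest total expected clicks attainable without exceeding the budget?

44

slot 1 + slot 2 + slot 3: cost 8 + 11 + 10 = 29 ≤ 35, expected clicks 13 + 8 + 16 = 37.
slot 6 + slot 1 + slot 2 + slot 3: cost 6 + 8 + 11 + 10 = 35 ≤ 35, expected clicks 7 + 13 + 8 + 16 = 44.
Best is slot 6, slot 1, slot 2, and slot 3 with total expected clicks 44.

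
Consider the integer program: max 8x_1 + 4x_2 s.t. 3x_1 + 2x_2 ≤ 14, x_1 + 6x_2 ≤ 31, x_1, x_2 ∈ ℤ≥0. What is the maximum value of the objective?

The continuous relaxation peaks at (4.67, 0) with value 37.33; rounding to a feasible lattice point costs some objective.
(x_1,x_2)=(4,1): 3·4+2·1=14≤14, 1·4+6·1=10≤31, objective 36.
(x_1,x_2)=(4,0): 3·4+2·0=12≤14, 1·4+6·0=4≤31, objective 32.
(x_1,x_2)=(3,2): 3·3+2·2=13≤14, 1·3+6·2=15≤31, objective 32.
(x_1,x_2)=(3,1): 3·3+2·1=11≤14, 1·3+6·1=9≤31, objective 28.
No feasible integer point exceeds 36.

36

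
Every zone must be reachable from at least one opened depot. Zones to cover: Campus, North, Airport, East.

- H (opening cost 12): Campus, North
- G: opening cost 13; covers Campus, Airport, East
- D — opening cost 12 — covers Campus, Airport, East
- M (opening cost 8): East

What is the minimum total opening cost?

This is a weighted set-cover instance.
Choose H and D: together they cover Campus, North, Airport, East — every zone.
Total opening cost: 12 + 12 = 24.
No cover costs less than 24.

24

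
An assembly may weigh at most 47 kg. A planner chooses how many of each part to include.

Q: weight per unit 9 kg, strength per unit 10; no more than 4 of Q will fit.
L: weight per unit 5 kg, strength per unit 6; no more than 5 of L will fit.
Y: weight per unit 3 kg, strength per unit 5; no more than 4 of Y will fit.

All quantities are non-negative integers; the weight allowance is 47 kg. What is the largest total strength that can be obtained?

60

1×Q, 5×L, and 4×Y: weight 46 ≤ 47, strength 1·10 + 5·6 + 4·5 = 60.
2×Q, 4×L, and 3×Y: weight 47 ≤ 47, strength 2·10 + 4·6 + 3·5 = 59.
Best is 60.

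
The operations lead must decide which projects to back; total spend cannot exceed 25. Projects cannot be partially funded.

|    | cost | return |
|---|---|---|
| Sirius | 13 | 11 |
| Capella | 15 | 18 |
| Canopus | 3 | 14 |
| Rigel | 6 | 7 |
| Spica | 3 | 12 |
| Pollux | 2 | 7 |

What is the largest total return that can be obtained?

51

Allowing fractional choices, the relaxed optimum would be about 53.3, but projects are indivisible.
Sirius + Canopus + Spica + Pollux: cost 13 + 3 + 3 + 2 = 21 ≤ 25, return 11 + 14 + 12 + 7 = 44.
Capella + Canopus + Spica + Pollux: cost 15 + 3 + 3 + 2 = 23 ≤ 25, return 18 + 14 + 12 + 7 = 51.
Capella + Canopus + Spica: cost 15 + 3 + 3 = 21 ≤ 25, return 18 + 14 + 12 = 44.
Best is Capella, Canopus, Spica, and Pollux with total return 51.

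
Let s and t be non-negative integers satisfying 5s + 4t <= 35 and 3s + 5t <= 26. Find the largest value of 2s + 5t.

Relaxing integrality, the LP optimum is 26.00 at (s,t) = (0, 5.2), which is not an integer point.
(s,t)=(0,5): 5·0+4·5=20≤35, 3·0+5·5=25≤26, objective 25.
(s,t)=(1,4): 5·1+4·4=21≤35, 3·1+5·4=23≤26, objective 22.
(s,t)=(0,4): 5·0+4·4=16≤35, 3·0+5·4=20≤26, objective 20.
The best lattice point is (0,5), giving 25.

25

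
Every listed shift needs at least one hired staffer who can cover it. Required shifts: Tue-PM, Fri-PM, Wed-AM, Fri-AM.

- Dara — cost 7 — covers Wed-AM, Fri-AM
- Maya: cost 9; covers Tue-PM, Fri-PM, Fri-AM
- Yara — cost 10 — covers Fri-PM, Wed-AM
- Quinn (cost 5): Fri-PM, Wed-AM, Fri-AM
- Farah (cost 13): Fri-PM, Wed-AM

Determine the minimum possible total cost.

Choose Maya and Quinn: together they cover Tue-PM, Fri-PM, Wed-AM, Fri-AM — every shift.
Total cost: 9 + 5 = 14.
No cover costs less than 14.

14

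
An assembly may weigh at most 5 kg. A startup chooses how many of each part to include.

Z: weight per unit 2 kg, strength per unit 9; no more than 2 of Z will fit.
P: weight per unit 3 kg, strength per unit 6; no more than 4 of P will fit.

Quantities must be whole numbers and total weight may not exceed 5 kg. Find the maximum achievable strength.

1×Z and 1×P: weight 5 ≤ 5, strength 1·9 + 1·6 = 15.
2×Z: weight 4 ≤ 5, strength 2·9 = 18.
Best is 18.

18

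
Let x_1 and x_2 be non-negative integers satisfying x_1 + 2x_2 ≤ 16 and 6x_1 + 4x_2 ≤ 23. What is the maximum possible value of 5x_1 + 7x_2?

35

The continuous relaxation peaks at (0, 5.75) with value 40.25; rounding to a feasible lattice point costs some objective.
(x_1,x_2)=(0,5): 1·0+2·5=10≤16, 6·0+4·5=20≤23, objective 35.
(x_1,x_2)=(1,4): 1·1+2·4=9≤16, 6·1+4·4=22≤23, objective 33.
(x_1,x_2)=(0,4): 1·0+2·4=8≤16, 6·0+4·4=16≤23, objective 28.
No feasible integer point exceeds 35.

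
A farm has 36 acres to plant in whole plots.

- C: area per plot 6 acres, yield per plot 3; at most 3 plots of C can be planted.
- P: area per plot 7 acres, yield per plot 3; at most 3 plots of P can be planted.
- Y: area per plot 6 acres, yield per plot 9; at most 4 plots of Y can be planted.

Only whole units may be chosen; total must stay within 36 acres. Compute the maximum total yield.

42

1×P and 4×Y: area 31 ≤ 36, yield 1·3 + 4·9 = 39.
2×C and 4×Y: area 36 ≤ 36, yield 2·3 + 4·9 = 42.
Best is 42.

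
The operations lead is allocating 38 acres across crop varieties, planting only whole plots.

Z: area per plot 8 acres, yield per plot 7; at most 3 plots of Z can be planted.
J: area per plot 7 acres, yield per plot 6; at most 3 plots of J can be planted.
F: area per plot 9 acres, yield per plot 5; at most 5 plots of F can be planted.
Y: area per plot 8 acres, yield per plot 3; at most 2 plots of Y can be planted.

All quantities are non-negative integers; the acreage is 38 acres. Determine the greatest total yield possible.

33

2×Z and 3×J: area 37 ≤ 38, yield 2·7 + 3·6 = 32.
3×Z and 2×J: area 38 ≤ 38, yield 3·7 + 2·6 = 33.
Best is 33.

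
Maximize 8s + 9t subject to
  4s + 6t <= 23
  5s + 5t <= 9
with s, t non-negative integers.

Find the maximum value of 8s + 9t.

9

Relaxing integrality, the LP optimum is 16.20 at (s,t) = (0, 1.8), which is not an integer point.
(s,t)=(0,1): 4·0+6·1=6≤23, 5·0+5·1=5≤9, objective 9.
(s,t)=(1,0): 4·1+6·0=4≤23, 5·1+5·0=5≤9, objective 8.
Maximum is 9 at (s,t)=(0,1).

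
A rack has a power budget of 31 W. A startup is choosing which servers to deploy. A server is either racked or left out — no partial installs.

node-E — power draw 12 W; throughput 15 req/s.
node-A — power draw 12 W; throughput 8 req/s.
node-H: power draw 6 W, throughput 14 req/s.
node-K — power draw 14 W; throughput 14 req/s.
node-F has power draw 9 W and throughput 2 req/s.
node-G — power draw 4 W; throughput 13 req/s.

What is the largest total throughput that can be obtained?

44

Allowing fractional choices, the relaxed optimum would be about 51.0, but servers are indivisible.
node-E + node-H + node-G: power draw 12 + 6 + 4 = 22 ≤ 31, throughput 15 + 14 + 13 = 42.
node-E + node-H + node-F + node-G: power draw 12 + 6 + 9 + 4 = 31 ≤ 31, throughput 15 + 14 + 2 + 13 = 44.
node-E + node-K + node-G: power draw 12 + 14 + 4 = 30 ≤ 31, throughput 15 + 14 + 13 = 42.
Best is node-E, node-H, node-F, and node-G with total throughput 44.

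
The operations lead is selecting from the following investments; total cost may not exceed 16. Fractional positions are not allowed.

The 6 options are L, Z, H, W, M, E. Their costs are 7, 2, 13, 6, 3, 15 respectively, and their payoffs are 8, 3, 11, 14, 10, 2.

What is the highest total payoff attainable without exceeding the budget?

32

Treat it as a binary knapsack problem.
L + W + M: cost 7 + 6 + 3 = 16 ≤ 16, payoff 8 + 14 + 10 = 32.
Z + W + M: cost 2 + 6 + 3 = 11 ≤ 16, payoff 3 + 14 + 10 = 27.
Best is L, W, and M with total payoff 32.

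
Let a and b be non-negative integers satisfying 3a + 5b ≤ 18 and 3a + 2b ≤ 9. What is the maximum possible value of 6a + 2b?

18

(a,b)=(3,0) is feasible, giving 18.
(a,b)=(2,1) is feasible, giving 14.
(a,b)=(2,0) is feasible, giving 12.
No feasible integer point exceeds 18.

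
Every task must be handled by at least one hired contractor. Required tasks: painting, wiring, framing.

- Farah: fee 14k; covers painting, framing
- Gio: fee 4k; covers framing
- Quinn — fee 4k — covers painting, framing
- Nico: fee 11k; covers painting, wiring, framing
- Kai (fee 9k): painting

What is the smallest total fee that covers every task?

11

The greedy cost-per-new-task heuristic would pick Quinn and Nico for 15, but a cheaper cover exists.
Nico alone covers painting, wiring, framing — every task.
Total fee: 11.
No cover costs less than 11.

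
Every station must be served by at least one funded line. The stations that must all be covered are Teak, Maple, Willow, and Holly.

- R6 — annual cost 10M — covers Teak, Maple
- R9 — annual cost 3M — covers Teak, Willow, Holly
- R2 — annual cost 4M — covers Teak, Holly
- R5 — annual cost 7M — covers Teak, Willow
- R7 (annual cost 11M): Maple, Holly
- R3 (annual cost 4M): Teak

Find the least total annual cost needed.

Choose R6 and R9: together they cover Teak, Maple, Willow, Holly — every station.
Total annual cost: 10 + 3 = 13.
No cover costs less than 13.

13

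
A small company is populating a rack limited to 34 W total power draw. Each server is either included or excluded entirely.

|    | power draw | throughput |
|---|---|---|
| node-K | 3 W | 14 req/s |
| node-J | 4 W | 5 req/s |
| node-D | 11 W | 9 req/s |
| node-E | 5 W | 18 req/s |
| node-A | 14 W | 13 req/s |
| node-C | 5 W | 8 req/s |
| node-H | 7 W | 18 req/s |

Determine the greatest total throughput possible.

node-K + node-J + node-E + node-A + node-H: power draw 3 + 4 + 5 + 14 + 7 = 33 ≤ 34, throughput 14 + 5 + 18 + 13 + 18 = 68.
node-K + node-E + node-A + node-C + node-H: power draw 3 + 5 + 14 + 5 + 7 = 34 ≤ 34, throughput 14 + 18 + 13 + 8 + 18 = 71.
node-K + node-D + node-E + node-C + node-H: power draw 3 + 11 + 5 + 5 + 7 = 31 ≤ 34, throughput 14 + 9 + 18 + 8 + 18 = 67.
Best is node-K, node-E, node-A, node-C, and node-H with total throughput 71.

71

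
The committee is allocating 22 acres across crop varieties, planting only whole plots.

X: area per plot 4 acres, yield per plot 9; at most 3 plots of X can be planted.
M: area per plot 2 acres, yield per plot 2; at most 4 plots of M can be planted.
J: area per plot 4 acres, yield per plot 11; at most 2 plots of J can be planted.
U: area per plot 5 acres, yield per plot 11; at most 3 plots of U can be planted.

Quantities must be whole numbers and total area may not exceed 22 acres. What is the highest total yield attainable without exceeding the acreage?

53

J has the best ratio (11/4); taking only J gives at most 2×11 = 22 (stopped by the supply cap of 2).
Mixing does better — 1×X, 2×J, and 2×U: area 22 ≤ 22, yield 1·9 + 2·11 + 2·11 = 53.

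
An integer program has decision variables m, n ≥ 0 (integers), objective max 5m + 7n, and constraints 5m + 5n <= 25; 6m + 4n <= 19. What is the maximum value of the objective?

28

Relaxing integrality, the LP optimum is 33.25 at (m,n) = (0, 4.75), which is not an integer point.
(m,n)=(0,4): 5·0+5·4=20≤25, 6·0+4·4=16≤19, objective 28.
(m,n)=(1,3): 5·1+5·3=20≤25, 6·1+4·3=18≤19, objective 26.
(m,n)=(0,3): 5·0+5·3=15≤25, 6·0+4·3=12≤19, objective 21.
The best lattice point is (0,4), giving 28.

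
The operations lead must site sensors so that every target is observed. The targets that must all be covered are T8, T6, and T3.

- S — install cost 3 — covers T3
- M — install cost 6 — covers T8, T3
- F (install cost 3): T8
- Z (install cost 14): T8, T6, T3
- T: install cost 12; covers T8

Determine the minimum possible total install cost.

14

This is a weighted set-cover instance.
The greedy cost-per-new-target heuristic would pick S, F, and Z for 20, but a cheaper cover exists.
Z alone covers T8, T6, T3 — every target.
Total install cost: 14.
No cover costs less than 14.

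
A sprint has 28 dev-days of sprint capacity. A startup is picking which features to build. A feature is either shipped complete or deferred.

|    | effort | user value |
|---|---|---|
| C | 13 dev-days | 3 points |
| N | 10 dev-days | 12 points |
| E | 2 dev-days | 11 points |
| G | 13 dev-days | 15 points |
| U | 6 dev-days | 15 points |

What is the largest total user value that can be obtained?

41

Allowing fractional choices, the relaxed optimum would be about 49.5, but features are indivisible.
E + G + U: effort 2 + 13 + 6 = 21 ≤ 28, user value 11 + 15 + 15 = 41.
N + E + G: effort 10 + 2 + 13 = 25 ≤ 28, user value 12 + 11 + 15 = 38.
N + E + U: effort 10 + 2 + 6 = 18 ≤ 28, user value 12 + 11 + 15 = 38.
Best is E, G, and U with total user value 41.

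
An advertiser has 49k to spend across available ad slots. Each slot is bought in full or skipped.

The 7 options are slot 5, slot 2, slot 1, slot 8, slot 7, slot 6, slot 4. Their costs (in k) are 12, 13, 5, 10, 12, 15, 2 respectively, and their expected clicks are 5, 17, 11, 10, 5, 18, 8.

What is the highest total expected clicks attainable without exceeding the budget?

Allowing fractional choices, the relaxed optimum would be about 65.7, but ad slots are indivisible.
slot 2 + slot 1 + slot 8 + slot 6 + slot 4: cost 13 + 5 + 10 + 15 + 2 = 45 ≤ 49, expected clicks 17 + 11 + 10 + 18 + 8 = 64.
slot 5 + slot 2 + slot 1 + slot 6 + slot 4: cost 12 + 13 + 5 + 15 + 2 = 47 ≤ 49, expected clicks 5 + 17 + 11 + 18 + 8 = 59.
slot 2 + slot 1 + slot 7 + slot 6 + slot 4: cost 13 + 5 + 12 + 15 + 2 = 47 ≤ 49, expected clicks 17 + 11 + 5 + 18 + 8 = 59.
Best is slot 2, slot 1, slot 8, slot 6, and slot 4 with total expected clicks 64.

64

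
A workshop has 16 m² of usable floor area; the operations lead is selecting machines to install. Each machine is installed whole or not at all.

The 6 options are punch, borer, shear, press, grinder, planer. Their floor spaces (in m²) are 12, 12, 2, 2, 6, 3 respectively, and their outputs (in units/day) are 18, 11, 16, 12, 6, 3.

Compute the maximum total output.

46

borer + shear + press: floor space 12 + 2 + 2 = 16 ≤ 16, output 11 + 16 + 12 = 39.
shear + press + grinder + planer: floor space 2 + 2 + 6 + 3 = 13 ≤ 16, output 16 + 12 + 6 + 3 = 37.
punch + shear + press: floor space 12 + 2 + 2 = 16 ≤ 16, output 18 + 16 + 12 = 46.
Best is punch, shear, and press with total output 46.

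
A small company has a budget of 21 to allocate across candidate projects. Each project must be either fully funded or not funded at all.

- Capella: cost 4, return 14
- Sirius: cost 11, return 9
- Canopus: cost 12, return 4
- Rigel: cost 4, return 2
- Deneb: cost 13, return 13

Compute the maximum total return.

This is a 0-1 knapsack instance.
Allowing fractional choices, the relaxed optimum would be about 30.3, but projects are indivisible.
Capella + Deneb: cost 4 + 13 = 17 ≤ 21, return 14 + 13 = 27.
Capella + Rigel + Deneb: cost 4 + 4 + 13 = 21 ≤ 21, return 14 + 2 + 13 = 29.
Best is Capella, Rigel, and Deneb with total return 29.

29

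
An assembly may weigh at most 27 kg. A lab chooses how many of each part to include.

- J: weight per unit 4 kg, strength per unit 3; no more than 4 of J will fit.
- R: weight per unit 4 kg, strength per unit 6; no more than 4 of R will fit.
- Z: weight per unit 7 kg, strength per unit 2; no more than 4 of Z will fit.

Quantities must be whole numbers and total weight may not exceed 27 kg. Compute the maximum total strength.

1×J, 4×R, and 1×Z: weight 27 ≤ 27, strength 1·3 + 4·6 + 1·2 = 29.
2×J and 4×R: weight 24 ≤ 27, strength 2·3 + 4·6 = 30.
Best is 30.

30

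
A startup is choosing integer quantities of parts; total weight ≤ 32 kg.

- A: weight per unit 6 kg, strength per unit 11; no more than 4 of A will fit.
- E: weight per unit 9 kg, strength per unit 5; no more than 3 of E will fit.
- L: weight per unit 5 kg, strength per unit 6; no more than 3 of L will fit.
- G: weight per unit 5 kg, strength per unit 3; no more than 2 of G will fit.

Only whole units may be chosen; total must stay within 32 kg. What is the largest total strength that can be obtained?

50

4×A and 1×L: weight 29 ≤ 32, strength 4·11 + 1·6 = 50.
4×A and 1×G: weight 29 ≤ 32, strength 4·11 + 1·3 = 47.
Best is 50.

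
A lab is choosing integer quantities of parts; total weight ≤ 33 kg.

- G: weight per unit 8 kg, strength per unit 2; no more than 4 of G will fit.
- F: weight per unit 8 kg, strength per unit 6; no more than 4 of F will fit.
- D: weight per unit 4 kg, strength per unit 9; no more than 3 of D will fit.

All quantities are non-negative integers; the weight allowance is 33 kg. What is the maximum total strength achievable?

39

This is a bounded integer knapsack.
2×F and 3×D: weight 28 ≤ 33, strength 2·6 + 3·9 = 39.
3×F and 2×D: weight 32 ≤ 33, strength 3·6 + 2·9 = 36.
Best is 39.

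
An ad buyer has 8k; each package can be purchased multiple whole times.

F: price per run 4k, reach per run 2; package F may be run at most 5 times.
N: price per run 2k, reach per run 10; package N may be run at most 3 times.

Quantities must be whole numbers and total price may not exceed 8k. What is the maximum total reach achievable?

Take 3×N: price 6 ≤ 8, reach 3·10 = 30.
N has the best ratio (10/2) and is taken to its limit of 3; remaining capacity is filled optimally with the others.

30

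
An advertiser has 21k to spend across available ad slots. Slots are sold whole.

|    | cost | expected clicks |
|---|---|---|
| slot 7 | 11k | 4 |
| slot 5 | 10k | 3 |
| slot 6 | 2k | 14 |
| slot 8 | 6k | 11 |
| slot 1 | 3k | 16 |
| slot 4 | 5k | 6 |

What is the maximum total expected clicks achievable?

47

Allowing fractional choices, the relaxed optimum would be about 48.8, but ad slots are indivisible.
slot 6 + slot 8 + slot 1: cost 2 + 6 + 3 = 11 ≤ 21, expected clicks 14 + 11 + 16 = 41.
slot 5 + slot 6 + slot 8 + slot 1: cost 10 + 2 + 6 + 3 = 21 ≤ 21, expected clicks 3 + 14 + 11 + 16 = 44.
slot 6 + slot 8 + slot 1 + slot 4: cost 2 + 6 + 3 + 5 = 16 ≤ 21, expected clicks 14 + 11 + 16 + 6 = 47.
Best is slot 6, slot 8, slot 1, and slot 4 with total expected clicks 47.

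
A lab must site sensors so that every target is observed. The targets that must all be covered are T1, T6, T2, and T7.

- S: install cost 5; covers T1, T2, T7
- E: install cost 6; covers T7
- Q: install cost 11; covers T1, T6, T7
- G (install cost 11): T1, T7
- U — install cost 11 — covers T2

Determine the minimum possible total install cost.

16

Choose S and Q: together they cover T1, T6, T2, T7 — every target.
Total install cost: 5 + 11 = 16.
No cover costs less than 16.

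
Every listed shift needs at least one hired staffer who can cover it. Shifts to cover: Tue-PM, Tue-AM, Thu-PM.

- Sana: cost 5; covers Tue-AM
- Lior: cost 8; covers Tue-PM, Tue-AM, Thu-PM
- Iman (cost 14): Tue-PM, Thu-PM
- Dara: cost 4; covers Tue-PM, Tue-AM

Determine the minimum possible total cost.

8

The greedy cost-per-new-shift heuristic would pick Dara and Lior for 12, but a cheaper cover exists.
Lior alone covers Tue-PM, Tue-AM, Thu-PM — every shift.
Total cost: 8.
No cover costs less than 8.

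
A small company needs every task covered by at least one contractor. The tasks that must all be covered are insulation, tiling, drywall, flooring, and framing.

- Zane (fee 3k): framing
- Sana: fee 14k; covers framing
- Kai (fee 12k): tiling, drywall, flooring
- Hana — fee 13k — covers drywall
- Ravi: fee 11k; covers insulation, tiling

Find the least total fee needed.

Choose Zane, Kai, and Ravi: together they cover insulation, tiling, drywall, flooring, framing — every task.
Total fee: 3 + 12 + 11 = 26.
No cover costs less than 26.

26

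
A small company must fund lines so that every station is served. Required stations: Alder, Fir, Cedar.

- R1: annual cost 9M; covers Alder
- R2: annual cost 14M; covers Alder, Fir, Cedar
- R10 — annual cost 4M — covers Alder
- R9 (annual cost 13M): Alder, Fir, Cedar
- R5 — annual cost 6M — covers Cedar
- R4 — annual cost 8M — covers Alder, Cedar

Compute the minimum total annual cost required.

13

The greedy cost-per-new-station heuristic would pick R10, R5, and R9 for 23, but a cheaper cover exists.
R9 alone covers Alder, Fir, Cedar — every station.
Total annual cost: 13.
No cover costs less than 13.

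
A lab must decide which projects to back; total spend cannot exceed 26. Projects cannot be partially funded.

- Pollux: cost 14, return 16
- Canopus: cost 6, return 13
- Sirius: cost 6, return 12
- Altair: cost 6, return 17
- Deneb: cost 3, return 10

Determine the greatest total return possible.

52

Treat it as a binary knapsack problem.
Canopus + Sirius + Altair + Deneb: cost 6 + 6 + 6 + 3 = 21 ≤ 26, return 13 + 12 + 17 + 10 = 52.
Pollux + Sirius + Altair: cost 14 + 6 + 6 = 26 ≤ 26, return 16 + 12 + 17 = 45.
Pollux + Canopus + Altair: cost 14 + 6 + 6 = 26 ≤ 26, return 16 + 13 + 17 = 46.
Best is Canopus, Sirius, Altair, and Deneb with total return 52.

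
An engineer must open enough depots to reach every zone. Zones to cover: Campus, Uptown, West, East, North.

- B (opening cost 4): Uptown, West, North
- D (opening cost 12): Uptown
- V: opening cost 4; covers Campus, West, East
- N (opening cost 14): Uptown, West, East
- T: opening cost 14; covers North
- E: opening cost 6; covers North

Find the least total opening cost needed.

This is a weighted set-cover instance.
Choose B and V: together they cover Campus, Uptown, West, East, North — every zone.
Total opening cost: 4 + 4 = 8.
No cover costs less than 8.

8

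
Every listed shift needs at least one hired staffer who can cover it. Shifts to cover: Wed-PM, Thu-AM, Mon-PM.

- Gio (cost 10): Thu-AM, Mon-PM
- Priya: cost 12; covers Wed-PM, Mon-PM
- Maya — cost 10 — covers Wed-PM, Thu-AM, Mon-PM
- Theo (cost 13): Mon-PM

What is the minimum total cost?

10

Maya alone covers Wed-PM, Thu-AM, Mon-PM — every shift.
Total cost: 10.
No cover costs less than 10.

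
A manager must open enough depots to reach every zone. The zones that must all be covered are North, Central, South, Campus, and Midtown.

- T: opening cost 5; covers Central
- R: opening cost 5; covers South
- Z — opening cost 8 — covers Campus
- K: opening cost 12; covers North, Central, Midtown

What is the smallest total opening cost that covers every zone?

25

This is a weighted set-cover instance.
Choose R, Z, and K: together they cover North, Central, South, Campus, Midtown — every zone.
Total opening cost: 5 + 8 + 12 = 25.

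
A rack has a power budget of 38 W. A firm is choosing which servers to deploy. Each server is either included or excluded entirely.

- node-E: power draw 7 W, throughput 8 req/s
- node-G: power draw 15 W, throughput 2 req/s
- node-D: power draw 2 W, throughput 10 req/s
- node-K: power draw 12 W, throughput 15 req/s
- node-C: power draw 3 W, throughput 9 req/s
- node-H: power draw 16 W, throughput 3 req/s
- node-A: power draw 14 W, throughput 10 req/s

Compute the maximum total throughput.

Take node-E, node-D, node-K, node-C, and node-A: power draw 7 + 2 + 12 + 3 + 14 = 38 ≤ 38, throughput 8 + 10 + 15 + 9 + 10 = 52.
No other feasible combination does better.

52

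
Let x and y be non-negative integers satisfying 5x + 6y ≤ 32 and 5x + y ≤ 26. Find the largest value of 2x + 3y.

15

Relaxing integrality, the LP optimum is 16.00 at (x,y) = (0, 5.33), which is not an integer point.
(x,y)=(0,5) is feasible, giving 15.
(x,y)=(1,4) is feasible, giving 14.
(x,y)=(0,4) is feasible, giving 12.
No feasible integer point exceeds 15.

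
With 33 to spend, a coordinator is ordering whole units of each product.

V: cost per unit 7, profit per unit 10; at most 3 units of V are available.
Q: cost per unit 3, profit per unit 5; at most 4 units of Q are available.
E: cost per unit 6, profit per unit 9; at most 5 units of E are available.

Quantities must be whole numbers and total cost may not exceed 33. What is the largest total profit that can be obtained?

Q has the best ratio (5/3); taking only Q gives at most 4×5 = 20 (stopped by the supply cap of 4).
Mixing does better — 3×Q and 4×E: cost 33 ≤ 33, profit 3·5 + 4·9 = 51.

51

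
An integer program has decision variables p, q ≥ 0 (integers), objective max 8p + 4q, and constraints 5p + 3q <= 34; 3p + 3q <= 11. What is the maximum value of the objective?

24

The continuous relaxation peaks at (3.67, 0) with value 29.33; rounding to a feasible lattice point costs some objective.
(p,q)=(3,0): 5·3+3·0=15≤34, 3·3+3·0=9≤11, objective 24.
(p,q)=(2,1): 5·2+3·1=13≤34, 3·2+3·1=9≤11, objective 20.
(p,q)=(2,0): 5·2+3·0=10≤34, 3·2+3·0=6≤11, objective 16.
No feasible integer point exceeds 24.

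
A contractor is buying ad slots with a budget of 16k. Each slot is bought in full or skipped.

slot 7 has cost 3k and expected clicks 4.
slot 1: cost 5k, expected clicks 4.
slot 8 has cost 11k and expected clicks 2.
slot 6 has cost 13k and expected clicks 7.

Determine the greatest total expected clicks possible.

This is a 0-1 knapsack instance.
Allowing fractional choices, the relaxed optimum would be about 12.3, but ad slots are indivisible.
slot 7 + slot 6: cost 3 + 13 = 16 ≤ 16, expected clicks 4 + 7 = 11.
slot 7 + slot 1: cost 3 + 5 = 8 ≤ 16, expected clicks 4 + 4 = 8.
Best is slot 7 and slot 6 with total expected clicks 11.

11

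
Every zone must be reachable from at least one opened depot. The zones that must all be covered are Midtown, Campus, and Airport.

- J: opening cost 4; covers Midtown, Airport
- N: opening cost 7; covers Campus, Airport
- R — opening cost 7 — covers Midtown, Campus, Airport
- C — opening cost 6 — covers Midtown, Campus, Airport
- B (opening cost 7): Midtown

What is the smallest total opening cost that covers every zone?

6

The greedy cost-per-new-zone heuristic would pick J and C for 10, but a cheaper cover exists.
C alone covers Midtown, Campus, Airport — every zone.
Total opening cost: 6.
No cover costs less than 6.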